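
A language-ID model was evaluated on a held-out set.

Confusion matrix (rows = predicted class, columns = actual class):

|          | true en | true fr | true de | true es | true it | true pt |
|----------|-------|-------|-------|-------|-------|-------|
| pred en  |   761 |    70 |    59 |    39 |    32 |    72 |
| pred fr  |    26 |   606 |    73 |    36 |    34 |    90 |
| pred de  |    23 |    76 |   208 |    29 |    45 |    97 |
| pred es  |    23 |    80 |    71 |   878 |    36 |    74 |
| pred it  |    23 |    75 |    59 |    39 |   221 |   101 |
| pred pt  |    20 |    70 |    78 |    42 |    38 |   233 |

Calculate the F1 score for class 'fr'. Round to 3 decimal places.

F1 score = 2·TP/(2·TP+FP+FN).
fr: TP=606, FP=26+73+36+34+90=259, FN=70+76+80+75+70=371 → 1212/1842 = 0.6580

0.658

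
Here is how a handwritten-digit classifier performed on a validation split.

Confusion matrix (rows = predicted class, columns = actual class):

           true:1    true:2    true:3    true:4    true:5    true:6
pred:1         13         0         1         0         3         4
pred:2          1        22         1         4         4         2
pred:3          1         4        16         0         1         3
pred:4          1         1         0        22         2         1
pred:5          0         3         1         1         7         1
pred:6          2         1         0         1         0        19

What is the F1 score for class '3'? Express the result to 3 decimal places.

0.727

Take TP from the diagonal, FP from the rest of the '3' prediction marginal, FN from the rest of the '3' actual marginal.
F1 score = 2·TP/(2·TP+FP+FN).
3: TP=16, FP=1+4+0+1+3=9, FN=1+1+0+1+0=3 → 32/44 = 0.7273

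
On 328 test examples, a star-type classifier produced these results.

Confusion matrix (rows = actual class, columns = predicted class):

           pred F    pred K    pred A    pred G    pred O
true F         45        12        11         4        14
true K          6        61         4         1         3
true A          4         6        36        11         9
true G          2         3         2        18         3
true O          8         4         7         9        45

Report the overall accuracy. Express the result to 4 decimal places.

0.6250

Accuracy = trace / total = (45+61+36+18+45=205) / 328 = 205/328 = 0.6250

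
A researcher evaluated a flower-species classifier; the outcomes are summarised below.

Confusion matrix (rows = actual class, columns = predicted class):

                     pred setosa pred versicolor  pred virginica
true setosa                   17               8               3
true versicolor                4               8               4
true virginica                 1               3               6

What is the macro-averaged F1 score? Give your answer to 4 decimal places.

0.5530

Per-class F1 score (2·TP/(2·TP+FP+FN)):
  setosa: TP=17, FP=4+1=5, FN=8+3=11 → 34/50 = 0.68000
  versicolor: TP=8, FP=8+3=11, FN=4+4=8 → 16/35 = 0.45714
  virginica: TP=6, FP=3+4=7, FN=1+3=4 → 12/23 = 0.52174
Macro-F1 score = mean = (0.68000 + 0.45714 + 0.52174) / 3 = 0.5530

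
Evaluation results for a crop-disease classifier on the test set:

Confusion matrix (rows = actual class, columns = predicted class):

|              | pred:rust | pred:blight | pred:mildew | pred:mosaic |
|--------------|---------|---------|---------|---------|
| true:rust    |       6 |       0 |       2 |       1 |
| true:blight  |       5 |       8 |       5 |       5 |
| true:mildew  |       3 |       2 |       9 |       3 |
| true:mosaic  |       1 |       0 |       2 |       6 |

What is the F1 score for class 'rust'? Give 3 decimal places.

0.500

One-vs-rest for 'rust': TP = diagonal; FP = other classes predicted 'rust'; FN = 'rust' predicted as other.
F1 score = 2·TP/(2·TP+FP+FN).
rust: TP=6, FP=5+3+1=9, FN=0+2+1=3 → 12/24 = 0.5000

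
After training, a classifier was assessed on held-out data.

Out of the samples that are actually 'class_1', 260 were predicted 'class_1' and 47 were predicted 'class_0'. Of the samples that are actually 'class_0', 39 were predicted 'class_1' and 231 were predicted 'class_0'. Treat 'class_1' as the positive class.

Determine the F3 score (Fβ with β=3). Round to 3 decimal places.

0.849

Fβ = (1+β²)·TP / ((1+β²)·TP + β²·FN + FP), with β²=9
= 10·260 / (10·260 + 9·47 + 39) = 0.849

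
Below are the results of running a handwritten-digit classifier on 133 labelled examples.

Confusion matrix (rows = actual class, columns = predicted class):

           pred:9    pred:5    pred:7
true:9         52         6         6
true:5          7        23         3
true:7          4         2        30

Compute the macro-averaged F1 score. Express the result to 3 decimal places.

Per-class F1 score (2·TP/(2·TP+FP+FN)):
  9: TP=52, FP=7+4=11, FN=6+6=12 → 104/127 = 0.8189
  5: TP=23, FP=6+2=8, FN=7+3=10 → 46/64 = 0.7188
  7: TP=30, FP=6+3=9, FN=4+2=6 → 60/75 = 0.8000
Macro-F1 score = mean = (0.8189 + 0.7188 + 0.8000) / 3 = 0.779

0.779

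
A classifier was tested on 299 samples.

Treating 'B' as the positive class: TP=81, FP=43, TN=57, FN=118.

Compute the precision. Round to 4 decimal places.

Precision = TP/(TP+FP) = 81/(81+43) = 81/124 = 0.6532

0.6532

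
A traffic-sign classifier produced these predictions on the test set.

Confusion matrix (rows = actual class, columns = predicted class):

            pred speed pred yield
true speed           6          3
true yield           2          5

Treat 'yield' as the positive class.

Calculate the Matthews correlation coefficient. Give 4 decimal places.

MCC = (TP·TN − FP·FN) / √((TP+FP)(TP+FN)(TN+FP)(TN+FN))
Numerator = 5·6 − 3·2 = 24
Denominator = √(8·7·9·8) = √4032 = 63.4980
MCC = 24 / 63.4980 = 0.3780

0.3780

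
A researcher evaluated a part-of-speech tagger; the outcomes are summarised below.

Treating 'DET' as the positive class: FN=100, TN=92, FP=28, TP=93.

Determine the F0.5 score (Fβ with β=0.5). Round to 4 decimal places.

0.6869

Fβ = (1+β²)·TP / ((1+β²)·TP + β²·FN + FP), with β²=1/4
= 1.25·93 / (1.25·93 + 0.25·100 + 28) = 0.6869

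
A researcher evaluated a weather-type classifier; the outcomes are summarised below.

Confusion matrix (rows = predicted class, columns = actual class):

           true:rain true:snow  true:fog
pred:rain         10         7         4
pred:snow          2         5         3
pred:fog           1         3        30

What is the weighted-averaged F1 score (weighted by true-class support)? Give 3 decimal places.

Per-class F1 score (2·TP/(2·TP+FP+FN)):
  rain: TP=10, FP=7+4=11, FN=2+1=3 → 20/34 = 0.5882
  snow: TP=5, FP=2+3=5, FN=7+3=10 → 10/25 = 0.4000
  fog: TP=30, FP=1+3=4, FN=4+3=7 → 60/71 = 0.8451
Weighted-F1 score = Σ (supportᵢ/N)·F1 scoreᵢ with N=65: (13/65)·0.5882 + (15/65)·0.4000 + (37/65)·0.8451 = 0.691

0.691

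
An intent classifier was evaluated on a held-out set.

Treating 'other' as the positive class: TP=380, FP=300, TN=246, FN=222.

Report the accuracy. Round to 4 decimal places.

Accuracy = (TP+TN)/N = (380+246)/1148 = 0.5453

0.5453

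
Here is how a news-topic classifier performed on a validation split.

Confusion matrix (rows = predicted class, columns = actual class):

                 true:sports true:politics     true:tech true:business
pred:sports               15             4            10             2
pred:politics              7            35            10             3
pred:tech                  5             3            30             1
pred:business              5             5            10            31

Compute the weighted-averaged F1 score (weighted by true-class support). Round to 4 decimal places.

Per-class F1 score (2·TP/(2·TP+FP+FN)):
  sports: TP=15, FP=4+10+2=16, FN=7+5+5=17 → 30/63 = 0.47619
  politics: TP=35, FP=7+10+3=20, FN=4+3+5=12 → 70/102 = 0.68627
  tech: TP=30, FP=5+3+1=9, FN=10+10+10=30 → 60/99 = 0.60606
  business: TP=31, FP=5+5+10=20, FN=2+3+1=6 → 62/88 = 0.70455
Weighted-F1 score = Σ (supportᵢ/N)·F1 scoreᵢ with N=176: (32/176)·0.47619 + (47/176)·0.68627 + (60/176)·0.60606 + (37/176)·0.70455 = 0.6246

0.6246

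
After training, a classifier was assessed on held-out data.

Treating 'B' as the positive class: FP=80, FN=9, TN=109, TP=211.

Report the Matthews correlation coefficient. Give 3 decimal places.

0.590

MCC = (TP·TN − FP·FN) / √((TP+FP)(TP+FN)(TN+FP)(TN+FN))
Numerator = 211·109 − 80·9 = 22279
Denominator = √(291·220·189·118) = √1427774040 = 37785.8974
MCC = 22279 / 37785.8974 = 0.590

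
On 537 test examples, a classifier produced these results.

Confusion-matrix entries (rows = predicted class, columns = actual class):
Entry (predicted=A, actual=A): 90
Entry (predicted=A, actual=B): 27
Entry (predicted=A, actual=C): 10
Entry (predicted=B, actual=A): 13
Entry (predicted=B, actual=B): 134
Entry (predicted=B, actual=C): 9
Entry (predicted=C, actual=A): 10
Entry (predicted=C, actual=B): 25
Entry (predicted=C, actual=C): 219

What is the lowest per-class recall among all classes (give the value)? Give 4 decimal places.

Per-class recall (TP/(TP+FN)):
  A: TP=90, FN=13+10=23 → 90/113 = 0.79646
  B: TP=134, FN=27+25=52 → 134/186 = 0.72043
  C: TP=219, FN=10+9=19 → 219/238 = 0.92017
Lowest is class 'B' with recall = 0.7204.

0.7204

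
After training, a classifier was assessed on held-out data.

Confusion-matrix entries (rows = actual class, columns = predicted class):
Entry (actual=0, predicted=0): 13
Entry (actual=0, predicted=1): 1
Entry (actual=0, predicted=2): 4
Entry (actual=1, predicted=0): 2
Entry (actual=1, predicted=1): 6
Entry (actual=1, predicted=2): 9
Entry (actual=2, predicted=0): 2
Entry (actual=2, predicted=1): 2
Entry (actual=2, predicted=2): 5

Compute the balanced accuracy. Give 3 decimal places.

Balanced accuracy = mean of per-class recall.
  0: recall = 13/18 = 0.7222
  1: recall = 6/17 = 0.3529
  2: recall = 5/9 = 0.5556
Mean = (0.7222 + 0.3529 + 0.5556) / 3 = 0.544

0.544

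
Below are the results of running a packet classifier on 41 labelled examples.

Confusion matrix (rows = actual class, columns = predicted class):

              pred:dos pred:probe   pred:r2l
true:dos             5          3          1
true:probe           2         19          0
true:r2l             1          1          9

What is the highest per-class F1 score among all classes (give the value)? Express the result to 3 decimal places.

Per-class F1 score (2·TP/(2·TP+FP+FN)):
  dos: TP=5, FP=2+1=3, FN=3+1=4 → 10/17 = 0.5882
  probe: TP=19, FP=3+1=4, FN=2+0=2 → 38/44 = 0.8636
  r2l: TP=9, FP=1+0=1, FN=1+1=2 → 18/21 = 0.8571
Highest is class 'probe' with F1 score = 0.864.

0.864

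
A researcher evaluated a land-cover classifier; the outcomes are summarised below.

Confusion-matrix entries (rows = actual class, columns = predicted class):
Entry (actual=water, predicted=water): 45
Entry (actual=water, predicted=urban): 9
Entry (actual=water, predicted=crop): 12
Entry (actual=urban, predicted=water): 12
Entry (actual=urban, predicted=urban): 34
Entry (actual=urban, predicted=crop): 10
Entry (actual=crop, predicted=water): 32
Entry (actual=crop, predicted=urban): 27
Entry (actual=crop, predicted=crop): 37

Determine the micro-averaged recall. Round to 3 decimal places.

0.532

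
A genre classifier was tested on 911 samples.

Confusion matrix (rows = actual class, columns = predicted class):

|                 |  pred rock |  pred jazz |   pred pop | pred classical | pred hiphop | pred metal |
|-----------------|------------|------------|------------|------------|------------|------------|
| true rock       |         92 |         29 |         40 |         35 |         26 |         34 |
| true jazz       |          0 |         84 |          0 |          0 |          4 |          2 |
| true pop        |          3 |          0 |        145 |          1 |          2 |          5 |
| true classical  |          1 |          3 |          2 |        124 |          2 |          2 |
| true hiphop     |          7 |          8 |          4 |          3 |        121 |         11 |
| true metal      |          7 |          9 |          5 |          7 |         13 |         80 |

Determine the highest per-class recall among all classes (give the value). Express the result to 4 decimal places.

Per-class recall (TP/(TP+FN)):
  rock: TP=92, FN=29+40+35+26+34=164 → 92/256 = 0.35938
  jazz: TP=84, FN=0+0+0+4+2=6 → 84/90 = 0.93333
  pop: TP=145, FN=3+0+1+2+5=11 → 145/156 = 0.92949
  classical: TP=124, FN=1+3+2+2+2=10 → 124/134 = 0.92537
  hiphop: TP=121, FN=7+8+4+3+11=33 → 121/154 = 0.78571
  metal: TP=80, FN=7+9+5+7+13=41 → 80/121 = 0.66116
Highest is class 'jazz' with recall = 0.9333.

0.9333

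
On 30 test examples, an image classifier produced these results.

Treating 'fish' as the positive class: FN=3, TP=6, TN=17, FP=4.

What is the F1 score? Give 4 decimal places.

0.6316

Precision = TP/(TP+FP) = 6/10 = 0.6000
Recall = TP/(TP+FN) = 6/9 = 0.6667
F1 = 2·TP/(2·TP+FP+FN) = 12/19 = 0.6316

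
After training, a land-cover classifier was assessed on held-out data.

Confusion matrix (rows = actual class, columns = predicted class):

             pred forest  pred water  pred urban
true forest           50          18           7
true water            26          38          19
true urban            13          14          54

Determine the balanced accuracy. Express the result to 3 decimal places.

0.597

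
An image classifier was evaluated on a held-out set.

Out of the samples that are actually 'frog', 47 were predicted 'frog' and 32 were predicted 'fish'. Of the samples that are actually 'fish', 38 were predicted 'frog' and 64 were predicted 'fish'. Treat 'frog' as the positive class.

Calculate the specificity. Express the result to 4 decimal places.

Specificity = TN/(TN+FP) = 64/(64+38) = 0.6275

0.6275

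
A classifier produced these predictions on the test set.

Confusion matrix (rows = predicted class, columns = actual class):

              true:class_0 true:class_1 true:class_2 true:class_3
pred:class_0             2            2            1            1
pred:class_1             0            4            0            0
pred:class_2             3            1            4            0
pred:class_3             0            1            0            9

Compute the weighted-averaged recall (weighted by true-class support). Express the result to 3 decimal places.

0.679

Per-class recall (TP/(TP+FN)):
  class_0: TP=2, FN=0+3+0=3 → 2/5 = 0.4000
  class_1: TP=4, FN=2+1+1=4 → 4/8 = 0.5000
  class_2: TP=4, FN=1+0+0=1 → 4/5 = 0.8000
  class_3: TP=9, FN=1+0+0=1 → 9/10 = 0.9000
Weighted-recall = Σ (supportᵢ/N)·recallᵢ with N=28: (5/28)·0.4000 + (8/28)·0.5000 + (5/28)·0.8000 + (10/28)·0.9000 = 0.679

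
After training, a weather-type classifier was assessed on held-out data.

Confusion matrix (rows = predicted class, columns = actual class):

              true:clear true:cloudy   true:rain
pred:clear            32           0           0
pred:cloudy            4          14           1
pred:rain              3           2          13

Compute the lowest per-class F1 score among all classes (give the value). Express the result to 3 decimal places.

0.800

Per-class F1 score (2·TP/(2·TP+FP+FN)):
  clear: TP=32, FP=0+0=0, FN=4+3=7 → 64/71 = 0.9014
  cloudy: TP=14, FP=4+1=5, FN=0+2=2 → 28/35 = 0.8000
  rain: TP=13, FP=3+2=5, FN=0+1=1 → 26/32 = 0.8125
Lowest is class 'cloudy' with F1 score = 0.800.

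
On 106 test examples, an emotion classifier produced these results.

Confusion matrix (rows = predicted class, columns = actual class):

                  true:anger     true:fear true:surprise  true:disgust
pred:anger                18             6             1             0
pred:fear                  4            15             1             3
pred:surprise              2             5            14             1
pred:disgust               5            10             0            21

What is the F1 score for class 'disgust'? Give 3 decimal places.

One-vs-rest for 'disgust': TP = diagonal; FP = other classes predicted 'disgust'; FN = 'disgust' predicted as other.
F1 score = 2·TP/(2·TP+FP+FN).
disgust: TP=21, FP=5+10+0=15, FN=0+3+1=4 → 42/61 = 0.6885

0.689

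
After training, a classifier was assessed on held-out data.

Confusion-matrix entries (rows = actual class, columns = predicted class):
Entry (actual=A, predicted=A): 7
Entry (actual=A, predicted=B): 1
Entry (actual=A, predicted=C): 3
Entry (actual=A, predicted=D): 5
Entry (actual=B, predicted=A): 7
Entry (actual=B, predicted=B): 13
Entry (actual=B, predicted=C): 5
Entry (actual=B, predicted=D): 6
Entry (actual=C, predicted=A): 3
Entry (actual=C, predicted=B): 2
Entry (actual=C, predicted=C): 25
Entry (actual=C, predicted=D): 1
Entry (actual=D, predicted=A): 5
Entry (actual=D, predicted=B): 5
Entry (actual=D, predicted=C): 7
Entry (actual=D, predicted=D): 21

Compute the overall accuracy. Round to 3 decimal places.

Accuracy = trace / total = (7+13+25+21=66) / 116 = 66/116 = 0.569

0.569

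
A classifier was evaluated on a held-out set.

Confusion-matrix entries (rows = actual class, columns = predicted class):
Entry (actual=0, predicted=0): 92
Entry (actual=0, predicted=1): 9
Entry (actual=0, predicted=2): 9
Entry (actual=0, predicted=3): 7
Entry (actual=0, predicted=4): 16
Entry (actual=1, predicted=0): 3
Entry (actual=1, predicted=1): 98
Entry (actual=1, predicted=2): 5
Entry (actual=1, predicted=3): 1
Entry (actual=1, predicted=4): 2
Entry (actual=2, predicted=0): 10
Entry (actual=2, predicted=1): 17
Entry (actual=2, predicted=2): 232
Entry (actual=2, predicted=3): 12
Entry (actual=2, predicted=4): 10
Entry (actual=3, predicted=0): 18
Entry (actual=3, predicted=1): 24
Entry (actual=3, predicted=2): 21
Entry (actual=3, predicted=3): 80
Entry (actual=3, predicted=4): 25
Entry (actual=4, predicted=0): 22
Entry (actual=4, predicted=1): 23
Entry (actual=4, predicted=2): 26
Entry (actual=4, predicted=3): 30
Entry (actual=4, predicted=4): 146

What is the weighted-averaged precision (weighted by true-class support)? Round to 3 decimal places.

0.697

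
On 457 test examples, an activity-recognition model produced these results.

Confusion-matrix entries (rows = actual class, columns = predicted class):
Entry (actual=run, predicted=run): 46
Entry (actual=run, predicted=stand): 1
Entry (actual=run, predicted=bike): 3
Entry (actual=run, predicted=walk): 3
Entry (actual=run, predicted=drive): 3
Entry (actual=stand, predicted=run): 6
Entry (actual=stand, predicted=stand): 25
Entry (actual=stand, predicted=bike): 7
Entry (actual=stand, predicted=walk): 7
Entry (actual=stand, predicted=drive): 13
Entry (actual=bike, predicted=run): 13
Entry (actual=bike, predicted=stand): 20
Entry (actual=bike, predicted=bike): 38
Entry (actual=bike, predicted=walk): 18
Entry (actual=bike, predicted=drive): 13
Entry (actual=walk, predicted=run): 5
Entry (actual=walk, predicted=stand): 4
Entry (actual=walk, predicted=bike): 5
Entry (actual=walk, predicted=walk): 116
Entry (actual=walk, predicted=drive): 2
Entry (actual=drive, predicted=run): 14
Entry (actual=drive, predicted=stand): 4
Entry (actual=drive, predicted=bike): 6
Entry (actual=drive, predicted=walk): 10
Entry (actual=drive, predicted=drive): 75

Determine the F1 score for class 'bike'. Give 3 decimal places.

0.472

One-vs-rest for 'bike': TP = diagonal; FP = other classes predicted 'bike'; FN = 'bike' predicted as other.
F1 score = 2·TP/(2·TP+FP+FN).
bike: TP=38, FP=3+7+5+6=21, FN=13+20+18+13=64 → 76/161 = 0.4720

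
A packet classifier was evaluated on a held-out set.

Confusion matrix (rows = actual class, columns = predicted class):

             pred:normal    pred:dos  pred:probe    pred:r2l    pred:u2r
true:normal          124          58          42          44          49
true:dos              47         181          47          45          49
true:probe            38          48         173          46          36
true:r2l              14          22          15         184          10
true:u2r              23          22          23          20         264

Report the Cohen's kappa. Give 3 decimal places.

Observed agreement pₒ = trace/N = 926/1624 = 0.5702
Expected agreement pₑ = Σ (rowᵢ·colᵢ)/N² = (317·246 + 369·331 + 341·300 + 245·339 + 352·408)/1624² = 0.2006
κ = (pₒ − pₑ)/(1 − pₑ) = (0.5702 − 0.2006)/(1 − 0.2006) = 0.462

0.462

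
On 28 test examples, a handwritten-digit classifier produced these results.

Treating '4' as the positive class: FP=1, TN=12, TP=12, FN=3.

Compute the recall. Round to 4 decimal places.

Recall = TP/(TP+FN) = 12/(12+3) = 12/15 = 0.8000

0.8000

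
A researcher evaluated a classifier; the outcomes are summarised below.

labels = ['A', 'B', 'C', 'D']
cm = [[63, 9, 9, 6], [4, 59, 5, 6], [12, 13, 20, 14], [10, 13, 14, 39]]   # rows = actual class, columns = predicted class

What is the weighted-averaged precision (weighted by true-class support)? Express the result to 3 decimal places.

Per-class precision (TP/(TP+FP)):
  A: TP=63, FP=4+12+10=26 → 63/89 = 0.7079
  B: TP=59, FP=9+13+13=35 → 59/94 = 0.6277
  C: TP=20, FP=9+5+14=28 → 20/48 = 0.4167
  D: TP=39, FP=6+6+14=26 → 39/65 = 0.6000
Weighted-precision = Σ (supportᵢ/N)·precisionᵢ with N=296: (87/296)·0.7079 + (74/296)·0.6277 + (59/296)·0.4167 + (76/296)·0.6000 = 0.602

0.602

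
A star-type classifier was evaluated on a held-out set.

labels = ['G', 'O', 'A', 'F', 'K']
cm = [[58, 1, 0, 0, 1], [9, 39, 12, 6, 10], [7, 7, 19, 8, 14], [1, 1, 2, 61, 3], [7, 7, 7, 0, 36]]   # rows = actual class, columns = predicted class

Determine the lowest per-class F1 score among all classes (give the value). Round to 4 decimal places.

0.4000

Per-class F1 score (2·TP/(2·TP+FP+FN)):
  G: TP=58, FP=9+7+1+7=24, FN=1+0+0+1=2 → 116/142 = 0.81690
  O: TP=39, FP=1+7+1+7=16, FN=9+12+6+10=37 → 78/131 = 0.59542
  A: TP=19, FP=0+12+2+7=21, FN=7+7+8+14=36 → 38/95 = 0.40000
  F: TP=61, FP=0+6+8+0=14, FN=1+1+2+3=7 → 122/143 = 0.85315
  K: TP=36, FP=1+10+14+3=28, FN=7+7+7+0=21 → 72/121 = 0.59504
Lowest is class 'A' with F1 score = 0.4000.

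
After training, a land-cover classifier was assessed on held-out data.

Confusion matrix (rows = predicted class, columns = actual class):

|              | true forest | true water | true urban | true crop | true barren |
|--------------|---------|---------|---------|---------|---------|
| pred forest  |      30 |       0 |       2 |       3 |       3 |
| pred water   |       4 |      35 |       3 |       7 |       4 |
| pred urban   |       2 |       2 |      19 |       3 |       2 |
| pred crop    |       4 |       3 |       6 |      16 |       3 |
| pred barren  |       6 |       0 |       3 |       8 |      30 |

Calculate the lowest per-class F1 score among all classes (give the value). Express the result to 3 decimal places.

Per-class F1 score (2·TP/(2·TP+FP+FN)):
  forest: TP=30, FP=0+2+3+3=8, FN=4+2+4+6=16 → 60/84 = 0.7143
  water: TP=35, FP=4+3+7+4=18, FN=0+2+3+0=5 → 70/93 = 0.7527
  urban: TP=19, FP=2+2+3+2=9, FN=2+3+6+3=14 → 38/61 = 0.6230
  crop: TP=16, FP=4+3+6+3=16, FN=3+7+3+8=21 → 32/69 = 0.4638
  barren: TP=30, FP=6+0+3+8=17, FN=3+4+2+3=12 → 60/89 = 0.6742
Lowest is class 'crop' with F1 score = 0.464.

0.464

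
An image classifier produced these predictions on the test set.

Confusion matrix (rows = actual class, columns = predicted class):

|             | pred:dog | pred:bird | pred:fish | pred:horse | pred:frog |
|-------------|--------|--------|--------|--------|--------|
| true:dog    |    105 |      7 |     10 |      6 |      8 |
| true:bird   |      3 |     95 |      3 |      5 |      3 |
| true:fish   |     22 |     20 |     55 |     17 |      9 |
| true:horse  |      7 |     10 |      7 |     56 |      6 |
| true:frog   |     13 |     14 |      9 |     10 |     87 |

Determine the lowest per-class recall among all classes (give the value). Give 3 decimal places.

Per-class recall (TP/(TP+FN)):
  dog: TP=105, FN=7+10+6+8=31 → 105/136 = 0.7721
  bird: TP=95, FN=3+3+5+3=14 → 95/109 = 0.8716
  fish: TP=55, FN=22+20+17+9=68 → 55/123 = 0.4472
  horse: TP=56, FN=7+10+7+6=30 → 56/86 = 0.6512
  frog: TP=87, FN=13+14+9+10=46 → 87/133 = 0.6541
Lowest is class 'fish' with recall = 0.447.

0.447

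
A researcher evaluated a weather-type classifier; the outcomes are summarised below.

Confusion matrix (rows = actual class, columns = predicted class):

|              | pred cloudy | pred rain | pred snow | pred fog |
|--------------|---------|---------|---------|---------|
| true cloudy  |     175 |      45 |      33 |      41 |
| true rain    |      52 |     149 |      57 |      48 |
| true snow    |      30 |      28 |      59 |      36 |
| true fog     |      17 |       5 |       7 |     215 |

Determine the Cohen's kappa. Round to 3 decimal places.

Observed agreement pₒ = trace/N = 598/997 = 0.5998
Expected agreement pₑ = Σ (rowᵢ·colᵢ)/N² = (294·274 + 306·227 + 153·156 + 244·340)/997² = 0.2584
κ = (pₒ − pₑ)/(1 − pₑ) = (0.5998 − 0.2584)/(1 − 0.2584) = 0.460

0.460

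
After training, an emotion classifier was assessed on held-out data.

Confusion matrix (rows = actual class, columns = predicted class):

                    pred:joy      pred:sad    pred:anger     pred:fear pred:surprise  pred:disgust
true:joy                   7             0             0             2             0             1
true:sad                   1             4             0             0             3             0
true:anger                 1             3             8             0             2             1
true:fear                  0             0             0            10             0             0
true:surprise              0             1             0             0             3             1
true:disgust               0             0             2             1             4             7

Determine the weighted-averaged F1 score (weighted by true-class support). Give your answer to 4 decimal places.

0.6386

Per-class F1 score (2·TP/(2·TP+FP+FN)):
  joy: TP=7, FP=1+1+0+0+0=2, FN=0+0+2+0+1=3 → 14/19 = 0.73684
  sad: TP=4, FP=0+3+0+1+0=4, FN=1+0+0+3+0=4 → 8/16 = 0.50000
  anger: TP=8, FP=0+0+0+0+2=2, FN=1+3+0+2+1=7 → 16/25 = 0.64000
  fear: TP=10, FP=2+0+0+0+1=3, FN=0+0+0+0+0=0 → 20/23 = 0.86957
  surprise: TP=3, FP=0+3+2+0+4=9, FN=0+1+0+0+1=2 → 6/17 = 0.35294
  disgust: TP=7, FP=1+0+1+0+1=3, FN=0+0+2+1+4=7 → 14/24 = 0.58333
Weighted-F1 score = Σ (supportᵢ/N)·F1 scoreᵢ with N=62: (10/62)·0.73684 + (8/62)·0.50000 + (15/62)·0.64000 + (10/62)·0.86957 + (5/62)·0.35294 + (14/62)·0.58333 = 0.6386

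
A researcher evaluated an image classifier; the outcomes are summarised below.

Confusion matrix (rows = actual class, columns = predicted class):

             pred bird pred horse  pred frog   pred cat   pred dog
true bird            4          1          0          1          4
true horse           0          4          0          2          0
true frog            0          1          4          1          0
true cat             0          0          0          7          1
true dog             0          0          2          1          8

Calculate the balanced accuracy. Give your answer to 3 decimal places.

Balanced accuracy = mean of per-class recall.
  bird: recall = 4/10 = 0.4000
  horse: recall = 4/6 = 0.6667
  frog: recall = 4/6 = 0.6667
  cat: recall = 7/8 = 0.8750
  dog: recall = 8/11 = 0.7273
Mean = (0.4000 + 0.6667 + 0.6667 + 0.8750 + 0.7273) / 5 = 0.667

0.667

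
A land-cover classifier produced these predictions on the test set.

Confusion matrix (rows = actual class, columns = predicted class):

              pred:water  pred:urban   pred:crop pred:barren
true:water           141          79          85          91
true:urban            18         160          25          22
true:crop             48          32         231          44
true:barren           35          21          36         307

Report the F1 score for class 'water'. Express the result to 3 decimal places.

0.442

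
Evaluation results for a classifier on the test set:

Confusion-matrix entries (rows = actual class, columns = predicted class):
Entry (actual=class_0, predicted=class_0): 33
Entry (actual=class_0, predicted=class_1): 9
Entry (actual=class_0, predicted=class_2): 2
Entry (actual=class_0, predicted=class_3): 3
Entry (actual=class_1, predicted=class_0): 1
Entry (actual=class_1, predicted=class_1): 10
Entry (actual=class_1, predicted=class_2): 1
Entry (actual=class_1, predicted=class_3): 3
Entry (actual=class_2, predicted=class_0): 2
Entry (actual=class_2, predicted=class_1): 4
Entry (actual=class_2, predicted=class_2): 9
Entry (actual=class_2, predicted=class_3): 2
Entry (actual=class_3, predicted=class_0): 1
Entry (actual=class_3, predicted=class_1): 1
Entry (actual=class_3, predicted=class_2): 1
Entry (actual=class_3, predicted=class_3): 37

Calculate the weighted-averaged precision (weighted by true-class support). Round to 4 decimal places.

Per-class precision (TP/(TP+FP)):
  class_0: TP=33, FP=1+2+1=4 → 33/37 = 0.89189
  class_1: TP=10, FP=9+4+1=14 → 10/24 = 0.41667
  class_2: TP=9, FP=2+1+1=4 → 9/13 = 0.69231
  class_3: TP=37, FP=3+3+2=8 → 37/45 = 0.82222
Weighted-precision = Σ (supportᵢ/N)·precisionᵢ with N=119: (47/119)·0.89189 + (15/119)·0.41667 + (17/119)·0.69231 + (40/119)·0.82222 = 0.7801

0.7801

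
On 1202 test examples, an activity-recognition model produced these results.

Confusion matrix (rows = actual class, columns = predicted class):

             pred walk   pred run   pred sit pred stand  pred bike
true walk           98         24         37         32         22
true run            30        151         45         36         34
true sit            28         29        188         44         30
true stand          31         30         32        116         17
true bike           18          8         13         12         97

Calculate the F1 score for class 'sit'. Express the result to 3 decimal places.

One-vs-rest for 'sit': TP = diagonal; FP = other classes predicted 'sit'; FN = 'sit' predicted as other.
F1 score = 2·TP/(2·TP+FP+FN).
sit: TP=188, FP=37+45+32+13=127, FN=28+29+44+30=131 → 376/634 = 0.5931

0.593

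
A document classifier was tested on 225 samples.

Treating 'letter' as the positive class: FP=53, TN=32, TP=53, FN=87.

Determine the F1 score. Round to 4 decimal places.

0.4309

Precision = TP/(TP+FP) = 53/106 = 0.5000
Recall = TP/(TP+FN) = 53/140 = 0.3786
F1 = 2·TP/(2·TP+FP+FN) = 106/246 = 0.4309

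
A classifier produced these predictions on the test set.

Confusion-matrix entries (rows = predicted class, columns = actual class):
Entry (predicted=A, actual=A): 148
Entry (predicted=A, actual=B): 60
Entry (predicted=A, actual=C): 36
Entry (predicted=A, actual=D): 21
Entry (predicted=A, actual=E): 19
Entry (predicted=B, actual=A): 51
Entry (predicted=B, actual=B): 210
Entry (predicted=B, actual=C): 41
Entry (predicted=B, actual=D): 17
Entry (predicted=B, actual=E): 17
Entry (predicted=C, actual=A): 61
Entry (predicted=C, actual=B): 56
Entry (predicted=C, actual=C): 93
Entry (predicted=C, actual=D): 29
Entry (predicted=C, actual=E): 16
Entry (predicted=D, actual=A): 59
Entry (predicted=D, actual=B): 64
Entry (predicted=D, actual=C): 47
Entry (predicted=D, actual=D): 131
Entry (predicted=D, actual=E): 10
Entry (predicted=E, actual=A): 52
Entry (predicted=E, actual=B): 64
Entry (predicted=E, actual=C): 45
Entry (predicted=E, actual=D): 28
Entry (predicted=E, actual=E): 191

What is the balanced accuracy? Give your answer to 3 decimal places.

0.510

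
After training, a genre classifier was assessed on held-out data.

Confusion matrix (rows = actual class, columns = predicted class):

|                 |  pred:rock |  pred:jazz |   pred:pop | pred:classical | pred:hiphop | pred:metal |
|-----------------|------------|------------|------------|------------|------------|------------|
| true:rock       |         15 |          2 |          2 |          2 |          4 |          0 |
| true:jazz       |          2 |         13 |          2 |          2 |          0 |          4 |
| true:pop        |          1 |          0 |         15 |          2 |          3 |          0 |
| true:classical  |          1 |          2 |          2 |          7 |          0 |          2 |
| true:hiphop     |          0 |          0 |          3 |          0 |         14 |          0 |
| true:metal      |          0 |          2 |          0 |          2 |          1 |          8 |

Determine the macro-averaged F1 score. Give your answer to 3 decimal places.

0.627

Per-class F1 score (2·TP/(2·TP+FP+FN)):
  rock: TP=15, FP=2+1+1+0+0=4, FN=2+2+2+4+0=10 → 30/44 = 0.6818
  jazz: TP=13, FP=2+0+2+0+2=6, FN=2+2+2+0+4=10 → 26/42 = 0.6190
  pop: TP=15, FP=2+2+2+3+0=9, FN=1+0+2+3+0=6 → 30/45 = 0.6667
  classical: TP=7, FP=2+2+2+0+2=8, FN=1+2+2+0+2=7 → 14/29 = 0.4828
  hiphop: TP=14, FP=4+0+3+0+1=8, FN=0+0+3+0+0=3 → 28/39 = 0.7179
  metal: TP=8, FP=0+4+0+2+0=6, FN=0+2+0+2+1=5 → 16/27 = 0.5926
Macro-F1 score = mean = (0.6818 + 0.6190 + 0.6667 + 0.4828 + 0.7179 + 0.5926) / 6 = 0.627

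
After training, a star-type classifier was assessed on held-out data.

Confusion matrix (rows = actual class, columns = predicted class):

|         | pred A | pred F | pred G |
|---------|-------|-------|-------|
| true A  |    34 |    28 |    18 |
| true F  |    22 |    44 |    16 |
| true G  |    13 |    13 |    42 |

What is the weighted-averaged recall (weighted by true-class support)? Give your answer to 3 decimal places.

0.522

Per-class recall (TP/(TP+FN)):
  A: TP=34, FN=28+18=46 → 34/80 = 0.4250
  F: TP=44, FN=22+16=38 → 44/82 = 0.5366
  G: TP=42, FN=13+13=26 → 42/68 = 0.6176
Weighted-recall = Σ (supportᵢ/N)·recallᵢ with N=230: (80/230)·0.4250 + (82/230)·0.5366 + (68/230)·0.6176 = 0.522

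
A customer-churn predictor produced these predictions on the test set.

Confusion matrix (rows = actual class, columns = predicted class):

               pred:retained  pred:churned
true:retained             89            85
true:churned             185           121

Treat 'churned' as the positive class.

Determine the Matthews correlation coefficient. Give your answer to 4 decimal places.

MCC = (TP·TN − FP·FN) / √((TP+FP)(TP+FN)(TN+FP)(TN+FN))
Numerator = 121·89 − 85·185 = -4956
Denominator = √(206·306·174·274) = √3005304336 = 54820.6561
MCC = -4956 / 54820.6561 = -0.0904

-0.0904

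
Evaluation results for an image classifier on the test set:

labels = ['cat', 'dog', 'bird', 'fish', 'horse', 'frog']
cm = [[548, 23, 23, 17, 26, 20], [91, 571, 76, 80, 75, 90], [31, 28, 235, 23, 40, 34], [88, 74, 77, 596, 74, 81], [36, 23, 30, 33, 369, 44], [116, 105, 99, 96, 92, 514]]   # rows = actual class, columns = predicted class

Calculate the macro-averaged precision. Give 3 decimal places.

Per-class precision (TP/(TP+FP)):
  cat: TP=548, FP=91+31+88+36+116=362 → 548/910 = 0.6022
  dog: TP=571, FP=23+28+74+23+105=253 → 571/824 = 0.6930
  bird: TP=235, FP=23+76+77+30+99=305 → 235/540 = 0.4352
  fish: TP=596, FP=17+80+23+33+96=249 → 596/845 = 0.7053
  horse: TP=369, FP=26+75+40+74+92=307 → 369/676 = 0.5459
  frog: TP=514, FP=20+90+34+81+44=269 → 514/783 = 0.6564
Macro-precision = mean = (0.6022 + 0.6930 + 0.4352 + 0.7053 + 0.5459 + 0.6564) / 6 = 0.606

0.606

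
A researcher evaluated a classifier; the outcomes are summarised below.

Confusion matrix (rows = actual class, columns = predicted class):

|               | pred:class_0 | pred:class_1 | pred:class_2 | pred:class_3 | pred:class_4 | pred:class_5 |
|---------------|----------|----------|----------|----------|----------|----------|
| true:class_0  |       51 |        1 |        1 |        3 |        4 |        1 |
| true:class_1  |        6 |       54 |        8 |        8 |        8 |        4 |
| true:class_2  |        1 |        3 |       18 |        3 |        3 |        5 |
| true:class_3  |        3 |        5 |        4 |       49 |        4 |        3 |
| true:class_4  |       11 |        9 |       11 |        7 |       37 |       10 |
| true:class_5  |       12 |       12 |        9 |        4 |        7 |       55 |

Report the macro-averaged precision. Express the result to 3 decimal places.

0.593

Per-class precision (TP/(TP+FP)):
  class_0: TP=51, FP=6+1+3+11+12=33 → 51/84 = 0.6071
  class_1: TP=54, FP=1+3+5+9+12=30 → 54/84 = 0.6429
  class_2: TP=18, FP=1+8+4+11+9=33 → 18/51 = 0.3529
  class_3: TP=49, FP=3+8+3+7+4=25 → 49/74 = 0.6622
  class_4: TP=37, FP=4+8+3+4+7=26 → 37/63 = 0.5873
  class_5: TP=55, FP=1+4+5+3+10=23 → 55/78 = 0.7051
Macro-precision = mean = (0.6071 + 0.6429 + 0.3529 + 0.6622 + 0.5873 + 0.7051) / 6 = 0.593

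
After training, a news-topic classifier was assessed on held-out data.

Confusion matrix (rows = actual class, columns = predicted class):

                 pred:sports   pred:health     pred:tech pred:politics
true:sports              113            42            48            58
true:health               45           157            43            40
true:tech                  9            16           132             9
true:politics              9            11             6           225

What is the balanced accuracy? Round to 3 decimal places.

0.669

Balanced accuracy = mean of per-class recall.
  sports: recall = 113/261 = 0.4330
  health: recall = 157/285 = 0.5509
  tech: recall = 132/166 = 0.7952
  politics: recall = 225/251 = 0.8964
Mean = (0.4330 + 0.5509 + 0.7952 + 0.8964) / 4 = 0.669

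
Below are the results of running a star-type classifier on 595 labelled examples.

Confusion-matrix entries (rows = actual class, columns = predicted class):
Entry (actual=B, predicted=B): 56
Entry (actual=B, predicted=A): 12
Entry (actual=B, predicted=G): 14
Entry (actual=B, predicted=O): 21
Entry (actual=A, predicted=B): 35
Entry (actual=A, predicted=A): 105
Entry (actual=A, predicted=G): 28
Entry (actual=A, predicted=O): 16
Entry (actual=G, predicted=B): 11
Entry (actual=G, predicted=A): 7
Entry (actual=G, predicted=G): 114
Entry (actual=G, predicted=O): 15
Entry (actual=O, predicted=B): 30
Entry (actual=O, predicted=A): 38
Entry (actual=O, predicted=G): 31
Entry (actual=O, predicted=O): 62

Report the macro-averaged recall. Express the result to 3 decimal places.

Per-class recall (TP/(TP+FN)):
  B: TP=56, FN=12+14+21=47 → 56/103 = 0.5437
  A: TP=105, FN=35+28+16=79 → 105/184 = 0.5707
  G: TP=114, FN=11+7+15=33 → 114/147 = 0.7755
  O: TP=62, FN=30+38+31=99 → 62/161 = 0.3851
Macro-recall = mean = (0.5437 + 0.5707 + 0.7755 + 0.3851) / 4 = 0.569

0.569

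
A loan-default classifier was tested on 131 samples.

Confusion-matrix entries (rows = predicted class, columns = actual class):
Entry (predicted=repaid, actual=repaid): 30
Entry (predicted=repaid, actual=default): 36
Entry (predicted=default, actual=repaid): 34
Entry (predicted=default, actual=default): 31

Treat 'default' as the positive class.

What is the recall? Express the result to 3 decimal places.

Recall = TP/(TP+FN) = 31/(31+36) = 31/67 = 0.463

0.463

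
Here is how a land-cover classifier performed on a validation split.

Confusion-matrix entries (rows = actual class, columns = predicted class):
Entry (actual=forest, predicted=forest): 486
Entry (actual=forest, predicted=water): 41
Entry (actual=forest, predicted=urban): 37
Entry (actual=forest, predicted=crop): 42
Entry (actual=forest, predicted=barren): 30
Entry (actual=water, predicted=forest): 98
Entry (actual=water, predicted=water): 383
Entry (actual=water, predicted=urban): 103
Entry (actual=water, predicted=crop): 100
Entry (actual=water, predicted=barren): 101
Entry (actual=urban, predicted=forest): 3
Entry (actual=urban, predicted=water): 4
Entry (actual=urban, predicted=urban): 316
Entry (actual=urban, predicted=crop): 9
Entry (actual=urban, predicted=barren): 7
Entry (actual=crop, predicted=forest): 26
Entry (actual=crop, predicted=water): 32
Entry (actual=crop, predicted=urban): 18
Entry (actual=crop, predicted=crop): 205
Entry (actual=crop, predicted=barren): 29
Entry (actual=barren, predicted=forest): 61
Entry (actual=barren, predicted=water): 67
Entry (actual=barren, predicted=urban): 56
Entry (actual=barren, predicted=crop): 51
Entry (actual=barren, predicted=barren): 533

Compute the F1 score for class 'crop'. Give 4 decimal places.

0.5718

Treat 'crop' as positive and all other classes as negative.
F1 score = 2·TP/(2·TP+FP+FN).
crop: TP=205, FP=42+100+9+51=202, FN=26+32+18+29=105 → 410/717 = 0.57183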